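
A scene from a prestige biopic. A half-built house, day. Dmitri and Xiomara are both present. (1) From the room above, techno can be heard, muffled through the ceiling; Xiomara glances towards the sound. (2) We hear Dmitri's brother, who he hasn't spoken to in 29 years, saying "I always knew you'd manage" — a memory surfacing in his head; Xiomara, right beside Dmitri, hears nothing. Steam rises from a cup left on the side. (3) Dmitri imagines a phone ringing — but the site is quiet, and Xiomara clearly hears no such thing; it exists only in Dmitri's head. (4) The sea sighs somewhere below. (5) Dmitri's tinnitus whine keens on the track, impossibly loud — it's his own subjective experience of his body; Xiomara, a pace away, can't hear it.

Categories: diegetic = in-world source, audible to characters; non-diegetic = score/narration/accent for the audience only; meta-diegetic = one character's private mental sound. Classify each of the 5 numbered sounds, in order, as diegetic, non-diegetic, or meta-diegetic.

diegetic, meta-diegetic, meta-diegetic, diegetic, meta-diegetic

Sound (1): the music has an off-screen but real-world source and a character hears it, so diegetic.
Sound (2): the voice is a memory playing only inside Dmitri's mind; Xiomara can't hear it, so meta-diegetic.
Sound (3): Dmitri alone 'hears' it — an imagined sound, not present in the space, so meta-diegetic.
(4) it's the actual ambient sound of the location → diegetic.
(5) is meta-diegetic: point-of-audition from inside Dmitri's body; not a sound in the room.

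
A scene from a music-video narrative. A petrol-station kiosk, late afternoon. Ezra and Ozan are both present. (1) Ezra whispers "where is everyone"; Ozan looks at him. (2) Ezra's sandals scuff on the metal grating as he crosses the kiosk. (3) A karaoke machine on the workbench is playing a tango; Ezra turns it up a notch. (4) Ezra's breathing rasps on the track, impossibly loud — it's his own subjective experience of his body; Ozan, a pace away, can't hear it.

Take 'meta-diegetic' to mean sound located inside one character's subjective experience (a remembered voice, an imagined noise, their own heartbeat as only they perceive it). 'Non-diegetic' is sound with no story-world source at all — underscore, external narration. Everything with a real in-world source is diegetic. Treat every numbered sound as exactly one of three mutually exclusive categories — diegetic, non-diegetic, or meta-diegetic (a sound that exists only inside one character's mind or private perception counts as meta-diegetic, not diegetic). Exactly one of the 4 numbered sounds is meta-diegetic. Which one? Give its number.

(1) on-screen dialogue — Ezra speaks and Ozan is there to hear → diegetic.
(2) is diegetic: a character's body making contact with the set — an in-world sound.
(3) is diegetic: a karaoke machine is a physical source in the scene and Ezra reacts to it.
(4) point-of-audition from inside Ezra's body; not a sound in the room → meta-diegetic.
Only (4) is meta-diegetic.

4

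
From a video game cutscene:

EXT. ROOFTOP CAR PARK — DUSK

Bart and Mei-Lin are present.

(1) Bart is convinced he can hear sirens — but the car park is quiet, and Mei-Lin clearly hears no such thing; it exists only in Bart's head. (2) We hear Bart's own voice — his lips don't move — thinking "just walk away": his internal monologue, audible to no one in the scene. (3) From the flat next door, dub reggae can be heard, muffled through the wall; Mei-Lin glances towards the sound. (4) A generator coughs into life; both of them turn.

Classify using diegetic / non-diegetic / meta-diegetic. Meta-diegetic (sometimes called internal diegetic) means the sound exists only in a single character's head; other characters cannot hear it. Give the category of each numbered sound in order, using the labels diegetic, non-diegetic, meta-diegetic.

meta-diegetic, meta-diegetic, diegetic, diegetic

(1) is meta-diegetic: Bart alone 'hears' it — an imagined sound, not present in the space.
(2) is meta-diegetic: it's Bart's unspoken thought, heard only by the audience via his subjectivity.
Sound (3): the music has an off-screen but real-world source and a character hears it, so diegetic.
(4) the sound comes from a generator physically present in the location → diegetic.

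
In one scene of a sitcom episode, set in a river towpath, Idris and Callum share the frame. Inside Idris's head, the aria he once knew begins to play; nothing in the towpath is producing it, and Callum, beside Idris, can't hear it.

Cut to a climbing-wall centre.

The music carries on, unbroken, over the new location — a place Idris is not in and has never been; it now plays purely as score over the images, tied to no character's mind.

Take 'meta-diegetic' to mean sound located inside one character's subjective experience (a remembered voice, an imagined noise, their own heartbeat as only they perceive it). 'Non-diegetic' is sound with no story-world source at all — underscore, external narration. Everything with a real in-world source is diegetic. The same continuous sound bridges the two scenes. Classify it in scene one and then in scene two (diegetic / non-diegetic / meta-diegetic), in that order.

Scene one: the music exists only inside Idris's mind; Callum can't hear it → meta-diegetic.
Scene two: it's detached from Idris entirely and plays over unrelated images with no in-world source — conventional underscore → non-diegetic.

meta-diegetic, non-diegetic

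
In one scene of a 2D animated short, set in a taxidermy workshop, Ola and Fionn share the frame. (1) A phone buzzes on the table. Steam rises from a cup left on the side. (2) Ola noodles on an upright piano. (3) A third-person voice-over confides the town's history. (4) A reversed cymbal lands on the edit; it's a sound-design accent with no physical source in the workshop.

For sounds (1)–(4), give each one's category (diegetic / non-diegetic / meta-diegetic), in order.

(1) is diegetic: an in-world source (a phone); characters could hear it.
(2) Ola is producing the music live, in the story world → diegetic.
Sound (3): external voice-over — not a character, not heard by anyone in the scene, so non-diegetic.
(4) is non-diegetic: an editorial stinger — it belongs to the cut, not the story world.

diegetic, diegetic, non-diegetic, non-diegetic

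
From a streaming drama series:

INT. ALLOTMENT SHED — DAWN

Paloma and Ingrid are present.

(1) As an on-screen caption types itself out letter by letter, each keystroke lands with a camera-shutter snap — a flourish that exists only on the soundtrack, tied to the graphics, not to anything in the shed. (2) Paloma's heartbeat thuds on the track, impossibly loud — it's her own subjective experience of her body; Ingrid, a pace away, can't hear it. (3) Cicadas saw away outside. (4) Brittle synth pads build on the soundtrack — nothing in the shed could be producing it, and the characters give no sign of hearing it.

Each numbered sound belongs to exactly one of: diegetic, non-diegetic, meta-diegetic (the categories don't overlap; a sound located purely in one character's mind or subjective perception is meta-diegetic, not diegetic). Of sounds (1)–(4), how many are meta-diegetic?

1

(1) is non-diegetic: sound married to a title/caption — outside the diegesis by definition.
Sound (2): a subjective body sound — Paloma's private perception, inaudible to Ingrid, so meta-diegetic.
(3) it's the actual ambient sound of the location → diegetic.
Sound (4): nothing in the shed produces it and the characters don't hear it — pure soundtrack, so non-diegetic.
Meta-diegetic: (2) — that's 1.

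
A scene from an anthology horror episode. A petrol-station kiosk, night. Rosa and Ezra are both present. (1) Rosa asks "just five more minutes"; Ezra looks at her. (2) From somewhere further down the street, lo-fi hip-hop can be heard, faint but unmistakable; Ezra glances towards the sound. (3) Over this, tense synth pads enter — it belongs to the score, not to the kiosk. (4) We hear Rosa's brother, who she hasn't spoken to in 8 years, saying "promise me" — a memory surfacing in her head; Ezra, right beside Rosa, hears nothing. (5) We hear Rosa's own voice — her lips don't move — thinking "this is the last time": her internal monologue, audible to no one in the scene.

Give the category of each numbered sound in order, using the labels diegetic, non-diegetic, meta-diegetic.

diegetic, diegetic, non-diegetic, meta-diegetic, meta-diegetic

(1) is diegetic: Rosa is a character speaking aloud in the scene.
Sound (2): the music has an off-screen but real-world source and a character hears it, so diegetic.
(3) it has no source in the story world and no character can hear it — it's underscore → non-diegetic.
(4) it's Rosa's recollection rendered as sound; the other character can't hear it → meta-diegetic.
Sound (5): Rosa's thought-voice: a private mental sound no other character can hear, so meta-diegetic.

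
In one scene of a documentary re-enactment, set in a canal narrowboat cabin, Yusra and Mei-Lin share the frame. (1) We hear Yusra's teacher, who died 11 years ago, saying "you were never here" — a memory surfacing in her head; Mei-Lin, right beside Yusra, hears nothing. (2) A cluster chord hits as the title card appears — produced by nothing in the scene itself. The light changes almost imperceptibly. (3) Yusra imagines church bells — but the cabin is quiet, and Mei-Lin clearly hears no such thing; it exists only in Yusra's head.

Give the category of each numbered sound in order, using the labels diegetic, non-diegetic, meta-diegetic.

meta-diegetic, non-diegetic, meta-diegetic

(1) is meta-diegetic: the voice is a memory playing only inside Yusra's mind; Mei-Lin can't hear it.
(2) it's a sound-design accent with no in-world source; no one in the scene can hear it → non-diegetic.
(3) Yusra alone 'hears' it — an imagined sound, not present in the space → meta-diegetic.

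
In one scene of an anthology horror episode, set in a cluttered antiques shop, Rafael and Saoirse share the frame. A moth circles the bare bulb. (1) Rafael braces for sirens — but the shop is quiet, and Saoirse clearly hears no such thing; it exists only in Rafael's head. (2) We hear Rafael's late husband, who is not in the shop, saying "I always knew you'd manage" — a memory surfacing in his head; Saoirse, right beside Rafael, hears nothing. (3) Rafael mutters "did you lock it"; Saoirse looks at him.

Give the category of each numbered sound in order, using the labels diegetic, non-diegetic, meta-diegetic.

meta-diegetic, meta-diegetic, diegetic

Sound (1): Rafael alone 'hears' it — an imagined sound, not present in the space, so meta-diegetic.
(2) is meta-diegetic: the voice is a memory playing only inside Rafael's mind; Saoirse can't hear it.
(3) on-screen dialogue — Rafael speaks and Saoirse is there to hear → diegetic.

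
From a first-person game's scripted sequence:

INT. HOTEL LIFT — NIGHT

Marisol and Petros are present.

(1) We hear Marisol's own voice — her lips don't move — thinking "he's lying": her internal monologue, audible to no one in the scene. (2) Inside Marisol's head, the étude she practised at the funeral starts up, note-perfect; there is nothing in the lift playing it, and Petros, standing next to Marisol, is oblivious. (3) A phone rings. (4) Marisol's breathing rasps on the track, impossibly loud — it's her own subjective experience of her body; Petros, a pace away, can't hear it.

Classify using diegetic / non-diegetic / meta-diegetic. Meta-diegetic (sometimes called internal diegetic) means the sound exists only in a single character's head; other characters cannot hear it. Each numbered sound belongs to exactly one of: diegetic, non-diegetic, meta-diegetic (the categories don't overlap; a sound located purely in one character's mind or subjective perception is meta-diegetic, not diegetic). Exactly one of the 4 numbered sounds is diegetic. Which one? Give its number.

3

Sound (1): it's Marisol's unspoken thought, heard only by the audience via her subjectivity, so meta-diegetic.
(2) is meta-diegetic: it lives in Marisol's subjectivity, not in the lift.
(3) the sound comes from a phone physically present in the location → diegetic.
Sound (4): it's Marisol's internal bodily sensation rendered as sound; only Marisol 'hears' it, so meta-diegetic.
Only (3) is diegetic.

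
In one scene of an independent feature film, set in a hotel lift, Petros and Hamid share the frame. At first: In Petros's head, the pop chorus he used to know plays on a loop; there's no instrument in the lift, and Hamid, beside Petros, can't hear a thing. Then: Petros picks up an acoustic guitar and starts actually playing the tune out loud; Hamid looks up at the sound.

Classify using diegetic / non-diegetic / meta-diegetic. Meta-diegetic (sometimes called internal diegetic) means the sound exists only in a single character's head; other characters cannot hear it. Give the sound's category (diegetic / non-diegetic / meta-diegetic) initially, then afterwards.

meta-diegetic, diegetic

Initially: the tune exists only as Petros's private memory; Hamid can't hear it → meta-diegetic.
Afterwards: Petros is now producing it live on an acoustic guitar, in the room, and Hamid hears it → diegetic.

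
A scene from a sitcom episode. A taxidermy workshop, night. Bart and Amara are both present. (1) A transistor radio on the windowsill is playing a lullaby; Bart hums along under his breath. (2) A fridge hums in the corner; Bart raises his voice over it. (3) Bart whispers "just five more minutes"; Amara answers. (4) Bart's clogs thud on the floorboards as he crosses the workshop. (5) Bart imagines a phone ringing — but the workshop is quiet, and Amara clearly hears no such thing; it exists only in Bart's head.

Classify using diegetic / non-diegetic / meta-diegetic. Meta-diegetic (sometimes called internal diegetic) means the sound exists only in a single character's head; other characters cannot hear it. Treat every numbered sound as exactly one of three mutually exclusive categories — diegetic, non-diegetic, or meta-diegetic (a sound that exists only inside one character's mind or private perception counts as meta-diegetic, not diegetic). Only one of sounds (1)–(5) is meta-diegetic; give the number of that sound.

5

Sound (1): a transistor radio is a physical source in the scene and Bart reacts to it, so diegetic.
Sound (2): it's the actual ambient sound of the location, so diegetic.
(3) spoken by a character present in the story world → diegetic.
(4) is diegetic: a character's body making contact with the set — an in-world sound.
(5) the sound is imagined by Bart; nothing in the story world is producing it and Amara can't hear it → meta-diegetic.
Only (5) is meta-diegetic.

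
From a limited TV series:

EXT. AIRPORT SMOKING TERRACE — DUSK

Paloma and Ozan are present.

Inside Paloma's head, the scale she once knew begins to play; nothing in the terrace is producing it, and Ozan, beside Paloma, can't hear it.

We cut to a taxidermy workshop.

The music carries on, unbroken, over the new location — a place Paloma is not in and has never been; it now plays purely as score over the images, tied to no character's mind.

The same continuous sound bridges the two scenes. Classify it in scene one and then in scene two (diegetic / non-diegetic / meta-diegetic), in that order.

meta-diegetic, non-diegetic

Scene one: the music exists only inside Paloma's mind; Ozan can't hear it → meta-diegetic.
Scene two: it's detached from Paloma entirely and plays over unrelated images with no in-world source — conventional underscore → non-diegetic.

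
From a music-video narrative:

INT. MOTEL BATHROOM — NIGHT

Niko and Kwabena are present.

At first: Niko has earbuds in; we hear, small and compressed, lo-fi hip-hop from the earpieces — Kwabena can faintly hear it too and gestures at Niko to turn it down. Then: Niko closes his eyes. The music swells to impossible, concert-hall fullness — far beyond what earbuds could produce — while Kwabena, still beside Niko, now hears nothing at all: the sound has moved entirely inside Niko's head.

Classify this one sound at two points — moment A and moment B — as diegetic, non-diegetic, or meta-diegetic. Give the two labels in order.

Moment A: the earbuds are a physical source both characters can hear → diegetic.
Moment B: the music now exists only as Niko's subjective experience; Kwabena can no longer hear it → meta-diegetic.

diegetic, meta-diegetic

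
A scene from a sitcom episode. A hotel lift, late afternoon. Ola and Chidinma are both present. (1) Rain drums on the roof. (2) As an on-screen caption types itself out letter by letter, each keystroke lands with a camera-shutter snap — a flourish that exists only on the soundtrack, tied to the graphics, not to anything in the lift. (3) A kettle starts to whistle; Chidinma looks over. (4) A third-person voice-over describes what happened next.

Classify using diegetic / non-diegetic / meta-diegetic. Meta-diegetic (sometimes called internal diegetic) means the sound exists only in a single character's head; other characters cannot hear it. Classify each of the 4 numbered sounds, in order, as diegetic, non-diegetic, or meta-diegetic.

diegetic, non-diegetic, diegetic, non-diegetic

(1) it's the actual ambient sound of the location → diegetic.
(2) it accompanies on-screen graphics, not anything inside the story world → non-diegetic.
(3) an in-world source (a kettle); characters could hear it → diegetic.
Sound (4): external voice-over — not a character, not heard by anyone in the scene, so non-diegetic.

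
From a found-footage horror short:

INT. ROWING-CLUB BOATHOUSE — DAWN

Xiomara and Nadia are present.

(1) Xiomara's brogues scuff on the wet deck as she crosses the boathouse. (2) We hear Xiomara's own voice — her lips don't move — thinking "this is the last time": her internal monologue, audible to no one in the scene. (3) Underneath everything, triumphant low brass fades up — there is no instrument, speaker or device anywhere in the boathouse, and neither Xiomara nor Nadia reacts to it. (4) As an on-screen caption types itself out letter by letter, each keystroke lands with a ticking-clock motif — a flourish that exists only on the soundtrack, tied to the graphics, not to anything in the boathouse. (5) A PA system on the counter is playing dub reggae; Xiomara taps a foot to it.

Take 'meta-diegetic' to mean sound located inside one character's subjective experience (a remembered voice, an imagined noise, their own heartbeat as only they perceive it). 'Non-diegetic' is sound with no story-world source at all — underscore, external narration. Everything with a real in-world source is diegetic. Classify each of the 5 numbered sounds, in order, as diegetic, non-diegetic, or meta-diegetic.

Sound (1): Xiomara's footsteps are produced in the story world, so diegetic.
Sound (2): internal monologue — inside Xiomara's mind, not spoken into the scene, so meta-diegetic.
Sound (3): it has no source in the story world and no character can hear it — it's underscore, so non-diegetic.
(4) sound married to a title/caption — outside the diegesis by definition → non-diegetic.
Sound (5): a PA system is a physical source in the scene and Xiomara reacts to it, so diegetic.

diegetic, meta-diegetic, non-diegetic, non-diegetic, diegetic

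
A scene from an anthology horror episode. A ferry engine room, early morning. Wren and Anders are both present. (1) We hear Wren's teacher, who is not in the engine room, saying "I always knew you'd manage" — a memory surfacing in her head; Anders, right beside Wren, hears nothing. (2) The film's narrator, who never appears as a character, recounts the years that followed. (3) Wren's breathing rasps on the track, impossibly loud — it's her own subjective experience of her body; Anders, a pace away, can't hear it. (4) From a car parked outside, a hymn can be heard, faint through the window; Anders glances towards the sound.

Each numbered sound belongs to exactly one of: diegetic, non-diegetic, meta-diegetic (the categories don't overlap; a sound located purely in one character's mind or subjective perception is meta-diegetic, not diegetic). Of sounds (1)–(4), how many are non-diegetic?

(1) a remembered line, private to Wren — not present in the room, not audible to Anders → meta-diegetic.
(2) the narrator exists outside the story world, addressing only the audience → non-diegetic.
(3) is meta-diegetic: it's Wren's internal bodily sensation rendered as sound; only Wren 'hears' it.
Sound (4): the music has an off-screen but real-world source and a character hears it, so diegetic.
So 1 of the 4 is non-diegetic: (2).

1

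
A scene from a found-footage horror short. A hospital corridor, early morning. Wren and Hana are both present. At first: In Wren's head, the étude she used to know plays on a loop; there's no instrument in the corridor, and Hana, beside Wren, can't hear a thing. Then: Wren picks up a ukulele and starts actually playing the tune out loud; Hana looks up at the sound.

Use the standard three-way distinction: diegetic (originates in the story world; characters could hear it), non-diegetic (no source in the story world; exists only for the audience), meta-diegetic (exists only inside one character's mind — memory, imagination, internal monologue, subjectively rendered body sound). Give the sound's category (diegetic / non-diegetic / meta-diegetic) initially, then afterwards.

Initially: the tune exists only as Wren's private memory; Hana can't hear it → meta-diegetic.
Afterwards: Wren is now producing it live on a ukulele, in the room, and Hana hears it → diegetic.

meta-diegetic, diegetic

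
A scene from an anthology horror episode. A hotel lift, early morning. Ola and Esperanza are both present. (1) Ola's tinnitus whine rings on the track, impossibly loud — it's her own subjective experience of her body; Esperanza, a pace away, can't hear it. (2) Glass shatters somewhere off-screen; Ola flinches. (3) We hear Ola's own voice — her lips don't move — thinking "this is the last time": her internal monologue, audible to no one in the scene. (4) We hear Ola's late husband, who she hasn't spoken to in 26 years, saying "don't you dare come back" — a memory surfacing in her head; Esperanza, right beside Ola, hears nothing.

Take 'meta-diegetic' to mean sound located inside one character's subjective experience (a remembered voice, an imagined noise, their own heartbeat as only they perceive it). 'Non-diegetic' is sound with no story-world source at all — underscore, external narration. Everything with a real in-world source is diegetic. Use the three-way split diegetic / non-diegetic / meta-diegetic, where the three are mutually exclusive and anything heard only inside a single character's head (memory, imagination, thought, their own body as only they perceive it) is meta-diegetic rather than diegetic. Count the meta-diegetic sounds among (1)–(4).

Sound (1): a subjective body sound — Ola's private perception, inaudible to Esperanza, so meta-diegetic.
(2) glass is a real object/event in the scene's world → diegetic.
Sound (3): it's Ola's unspoken thought, heard only by the audience via her subjectivity, so meta-diegetic.
(4) is meta-diegetic: the voice is a memory playing only inside Ola's mind; Esperanza can't hear it.
So 3 of the 4 are meta-diegetic: (1), (3), (4).

3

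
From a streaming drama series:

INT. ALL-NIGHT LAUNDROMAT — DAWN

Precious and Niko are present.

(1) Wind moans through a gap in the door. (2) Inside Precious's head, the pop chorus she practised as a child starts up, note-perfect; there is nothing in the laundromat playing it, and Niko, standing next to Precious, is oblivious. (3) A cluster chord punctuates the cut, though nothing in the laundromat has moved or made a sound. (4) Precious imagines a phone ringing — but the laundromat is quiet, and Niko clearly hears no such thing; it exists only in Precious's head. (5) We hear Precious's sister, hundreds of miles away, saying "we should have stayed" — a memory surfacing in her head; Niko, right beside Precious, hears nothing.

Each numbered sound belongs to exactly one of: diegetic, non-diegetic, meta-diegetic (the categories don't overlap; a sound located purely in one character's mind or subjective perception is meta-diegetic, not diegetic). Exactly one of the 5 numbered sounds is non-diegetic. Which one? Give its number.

3

(1) is diegetic: ambient/room sound belonging to the story's physical space.
(2) is meta-diegetic: remembered music, private to Precious — Niko is oblivious because it isn't in the room.
(3) nothing in the scene produces it; it's an accent added for the audience → non-diegetic.
(4) is meta-diegetic: subjective to Precious: the laundromat is silent and Niko hears nothing.
(5) is meta-diegetic: a remembered line, private to Precious — not present in the room, not audible to Niko.
Only (3) is non-diegetic.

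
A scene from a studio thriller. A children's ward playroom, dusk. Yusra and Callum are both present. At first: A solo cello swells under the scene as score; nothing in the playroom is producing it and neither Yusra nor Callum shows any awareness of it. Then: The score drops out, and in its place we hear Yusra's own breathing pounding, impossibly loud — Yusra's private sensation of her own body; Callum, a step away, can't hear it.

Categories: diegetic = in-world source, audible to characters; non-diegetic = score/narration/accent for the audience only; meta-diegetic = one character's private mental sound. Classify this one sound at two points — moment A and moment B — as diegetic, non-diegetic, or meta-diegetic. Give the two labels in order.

non-diegetic, meta-diegetic

Moment A: underscore with no in-world source, inaudible to the characters → non-diegetic.
Moment B: the body sound is Yusra's subjective perception alone — Callum can't hear it → meta-diegetic.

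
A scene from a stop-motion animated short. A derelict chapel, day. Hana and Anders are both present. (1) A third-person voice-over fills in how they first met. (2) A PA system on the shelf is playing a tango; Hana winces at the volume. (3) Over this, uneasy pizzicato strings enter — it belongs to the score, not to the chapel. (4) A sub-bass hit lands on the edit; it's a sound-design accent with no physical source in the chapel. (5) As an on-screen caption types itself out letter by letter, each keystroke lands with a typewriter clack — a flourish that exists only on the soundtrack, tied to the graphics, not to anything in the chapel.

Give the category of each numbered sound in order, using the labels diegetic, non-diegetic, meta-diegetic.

(1) the narrator exists outside the story world, addressing only the audience → non-diegetic.
(2) the music comes from an on-screen device that Hana responds to → diegetic.
(3) is non-diegetic: it has no source in the story world and no character can hear it — it's underscore.
(4) nothing in the scene produces it; it's an accent added for the audience → non-diegetic.
(5) the caption isn't part of the story world, so neither is the sound tied to it → non-diegetic.

non-diegetic, diegetic, non-diegetic, non-diegetic, non-diegetic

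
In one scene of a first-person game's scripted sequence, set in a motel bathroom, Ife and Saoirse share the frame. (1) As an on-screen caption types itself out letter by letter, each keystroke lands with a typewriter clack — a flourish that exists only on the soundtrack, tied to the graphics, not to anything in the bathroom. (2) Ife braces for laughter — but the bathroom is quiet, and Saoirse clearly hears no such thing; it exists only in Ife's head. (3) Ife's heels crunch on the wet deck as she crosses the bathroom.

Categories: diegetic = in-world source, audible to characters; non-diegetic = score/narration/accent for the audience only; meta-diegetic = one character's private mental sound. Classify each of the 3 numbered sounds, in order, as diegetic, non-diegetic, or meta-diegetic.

non-diegetic, meta-diegetic, diegetic

(1) is non-diegetic: it accompanies on-screen graphics, not anything inside the story world.
Sound (2): Ife alone 'hears' it — an imagined sound, not present in the space, so meta-diegetic.
(3) it's the physical sound of Ife moving in the space → diegetic.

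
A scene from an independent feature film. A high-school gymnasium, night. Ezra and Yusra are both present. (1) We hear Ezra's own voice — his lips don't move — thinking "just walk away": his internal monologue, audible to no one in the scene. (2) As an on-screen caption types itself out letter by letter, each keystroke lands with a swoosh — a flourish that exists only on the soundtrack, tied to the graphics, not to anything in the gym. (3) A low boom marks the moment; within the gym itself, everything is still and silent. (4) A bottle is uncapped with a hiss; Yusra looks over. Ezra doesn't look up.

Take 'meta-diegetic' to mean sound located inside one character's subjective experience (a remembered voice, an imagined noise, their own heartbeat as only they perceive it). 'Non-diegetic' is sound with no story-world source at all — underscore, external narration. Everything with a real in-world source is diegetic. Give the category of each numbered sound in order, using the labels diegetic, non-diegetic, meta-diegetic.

Sound (1): it's Ezra's unspoken thought, heard only by the audience via his subjectivity, so meta-diegetic.
(2) the caption isn't part of the story world, so neither is the sound tied to it → non-diegetic.
(3) an editorial stinger — it belongs to the cut, not the story world → non-diegetic.
(4) is diegetic: an in-world source (a bottle); characters could hear it.

meta-diegetic, non-diegetic, non-diegetic, diegetic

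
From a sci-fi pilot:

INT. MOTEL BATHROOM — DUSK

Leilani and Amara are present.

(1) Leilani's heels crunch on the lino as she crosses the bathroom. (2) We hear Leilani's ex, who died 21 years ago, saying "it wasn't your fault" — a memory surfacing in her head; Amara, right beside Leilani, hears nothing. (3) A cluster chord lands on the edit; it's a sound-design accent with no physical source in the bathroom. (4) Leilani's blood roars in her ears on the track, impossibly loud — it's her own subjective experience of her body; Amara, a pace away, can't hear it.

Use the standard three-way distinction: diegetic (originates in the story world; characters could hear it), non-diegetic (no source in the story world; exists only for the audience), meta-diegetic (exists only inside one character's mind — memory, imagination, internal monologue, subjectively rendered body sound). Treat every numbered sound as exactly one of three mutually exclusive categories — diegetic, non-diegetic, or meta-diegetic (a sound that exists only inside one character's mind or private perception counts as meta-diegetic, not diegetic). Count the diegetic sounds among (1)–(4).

1

(1) is diegetic: it's the physical sound of Leilani moving in the space.
(2) is meta-diegetic: a remembered line, private to Leilani — not present in the room, not audible to Amara.
(3) an editorial stinger — it belongs to the cut, not the story world → non-diegetic.
(4) a subjective body sound — Leilani's private perception, inaudible to Amara → meta-diegetic.
Diegetic: (1) — that's 1.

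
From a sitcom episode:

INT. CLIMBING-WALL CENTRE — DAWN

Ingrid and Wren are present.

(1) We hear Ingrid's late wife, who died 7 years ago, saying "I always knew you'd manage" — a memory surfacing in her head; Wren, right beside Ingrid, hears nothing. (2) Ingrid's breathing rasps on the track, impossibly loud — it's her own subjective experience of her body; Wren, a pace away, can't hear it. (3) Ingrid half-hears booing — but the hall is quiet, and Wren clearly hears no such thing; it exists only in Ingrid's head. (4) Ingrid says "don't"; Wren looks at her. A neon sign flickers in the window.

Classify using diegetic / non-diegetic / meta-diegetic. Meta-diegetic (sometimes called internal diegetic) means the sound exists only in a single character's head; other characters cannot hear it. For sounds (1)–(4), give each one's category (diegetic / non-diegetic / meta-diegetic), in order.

meta-diegetic, meta-diegetic, meta-diegetic, diegetic

(1) is meta-diegetic: it's Ingrid's recollection rendered as sound; the other character can't hear it.
(2) a subjective body sound — Ingrid's private perception, inaudible to Wren → meta-diegetic.
(3) is meta-diegetic: subjective to Ingrid: the hall is silent and Wren hears nothing.
Sound (4): Ingrid is a character speaking aloud in the scene, so diegetic.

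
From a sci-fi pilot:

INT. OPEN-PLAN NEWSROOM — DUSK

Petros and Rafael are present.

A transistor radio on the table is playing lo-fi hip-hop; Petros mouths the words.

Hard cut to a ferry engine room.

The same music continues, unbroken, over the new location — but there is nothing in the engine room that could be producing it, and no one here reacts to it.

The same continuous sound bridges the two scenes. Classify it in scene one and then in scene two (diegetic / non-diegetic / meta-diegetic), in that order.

Scene one: a transistor radio is an on-screen source and Petros reacts to it → diegetic.
Scene two: there is no source in the engine room and no one hears it — it's now underscore → non-diegetic.

diegetic, non-diegetic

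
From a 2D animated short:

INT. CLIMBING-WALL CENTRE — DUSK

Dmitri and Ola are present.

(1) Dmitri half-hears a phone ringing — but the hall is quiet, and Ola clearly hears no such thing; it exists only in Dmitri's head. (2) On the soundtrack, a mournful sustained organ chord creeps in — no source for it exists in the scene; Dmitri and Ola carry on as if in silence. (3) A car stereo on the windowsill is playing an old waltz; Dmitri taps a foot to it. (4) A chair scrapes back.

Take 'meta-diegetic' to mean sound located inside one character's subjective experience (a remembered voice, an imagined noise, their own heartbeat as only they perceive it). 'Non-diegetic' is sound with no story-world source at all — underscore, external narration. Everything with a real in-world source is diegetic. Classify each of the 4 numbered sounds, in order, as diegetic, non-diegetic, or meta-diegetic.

meta-diegetic, non-diegetic, diegetic, diegetic

(1) subjective to Dmitri: the hall is silent and Ola hears nothing → meta-diegetic.
(2) is non-diegetic: score with no on-screen or off-screen source; it exists for the audience alone.
(3) the music comes from an on-screen device that Dmitri responds to → diegetic.
Sound (4): a chair is a real object/event in the scene's world, so diegetic.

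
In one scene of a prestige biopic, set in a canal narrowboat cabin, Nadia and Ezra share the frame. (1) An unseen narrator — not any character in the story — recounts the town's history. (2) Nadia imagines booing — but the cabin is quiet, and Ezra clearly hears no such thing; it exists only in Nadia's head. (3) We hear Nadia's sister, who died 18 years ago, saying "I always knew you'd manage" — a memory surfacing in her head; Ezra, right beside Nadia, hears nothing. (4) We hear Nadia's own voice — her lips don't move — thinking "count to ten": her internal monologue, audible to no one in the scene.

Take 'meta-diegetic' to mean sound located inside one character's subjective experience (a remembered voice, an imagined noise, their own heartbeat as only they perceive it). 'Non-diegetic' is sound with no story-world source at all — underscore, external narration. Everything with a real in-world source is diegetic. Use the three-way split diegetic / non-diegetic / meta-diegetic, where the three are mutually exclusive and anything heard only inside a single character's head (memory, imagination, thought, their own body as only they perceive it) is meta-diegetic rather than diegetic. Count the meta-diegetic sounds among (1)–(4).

Sound (1): commentary laid over the scene from outside the fiction, so non-diegetic.
(2) subjective to Nadia: the cabin is silent and Ezra hears nothing → meta-diegetic.
Sound (3): it's Nadia's recollection rendered as sound; the other character can't hear it, so meta-diegetic.
(4) is meta-diegetic: Nadia's thought-voice: a private mental sound no other character can hear.
So 3 of the 4 are meta-diegetic: (2), (3), (4).

3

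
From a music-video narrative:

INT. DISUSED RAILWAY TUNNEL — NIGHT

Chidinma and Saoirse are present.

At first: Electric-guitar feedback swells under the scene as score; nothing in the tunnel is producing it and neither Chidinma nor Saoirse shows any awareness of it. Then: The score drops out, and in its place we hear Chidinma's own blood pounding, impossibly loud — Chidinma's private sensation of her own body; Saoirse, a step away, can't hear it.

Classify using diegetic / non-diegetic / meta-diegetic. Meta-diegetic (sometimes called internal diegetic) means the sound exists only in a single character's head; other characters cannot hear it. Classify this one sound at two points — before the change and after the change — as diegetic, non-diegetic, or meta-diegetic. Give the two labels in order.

Before the change: underscore with no in-world source, inaudible to the characters → non-diegetic.
After the change: the body sound is Chidinma's subjective perception alone — Saoirse can't hear it → meta-diegetic.

non-diegetic, meta-diegetic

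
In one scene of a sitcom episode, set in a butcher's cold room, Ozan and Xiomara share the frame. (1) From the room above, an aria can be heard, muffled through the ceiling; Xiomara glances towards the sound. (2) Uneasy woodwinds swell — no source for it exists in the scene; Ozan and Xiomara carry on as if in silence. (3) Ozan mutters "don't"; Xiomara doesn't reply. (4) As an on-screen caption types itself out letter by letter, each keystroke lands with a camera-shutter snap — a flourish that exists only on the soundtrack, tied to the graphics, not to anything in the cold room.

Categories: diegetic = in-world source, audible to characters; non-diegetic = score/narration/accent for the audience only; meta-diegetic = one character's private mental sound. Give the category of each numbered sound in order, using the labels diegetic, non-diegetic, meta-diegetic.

diegetic, non-diegetic, diegetic, non-diegetic

(1) the music has an off-screen but real-world source and a character hears it → diegetic.
(2) nothing in the cold room produces it and the characters don't hear it — pure soundtrack → non-diegetic.
(3) is diegetic: spoken by a character present in the story world.
(4) is non-diegetic: it accompanies on-screen graphics, not anything inside the story world.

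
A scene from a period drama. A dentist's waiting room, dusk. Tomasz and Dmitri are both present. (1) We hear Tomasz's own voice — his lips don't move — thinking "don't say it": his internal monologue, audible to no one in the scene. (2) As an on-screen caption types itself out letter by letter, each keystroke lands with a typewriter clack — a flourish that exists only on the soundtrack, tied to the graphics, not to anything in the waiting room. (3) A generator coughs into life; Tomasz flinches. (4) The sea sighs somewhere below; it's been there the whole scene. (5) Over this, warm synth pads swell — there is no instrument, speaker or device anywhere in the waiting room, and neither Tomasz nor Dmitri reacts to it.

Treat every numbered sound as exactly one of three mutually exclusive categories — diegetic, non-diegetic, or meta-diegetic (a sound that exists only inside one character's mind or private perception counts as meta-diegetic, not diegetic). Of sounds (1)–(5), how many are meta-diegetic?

(1) is meta-diegetic: Tomasz's thought-voice: a private mental sound no other character can hear.
Sound (2): sound married to a title/caption — outside the diegesis by definition, so non-diegetic.
Sound (3): an in-world source (a generator); characters could hear it, so diegetic.
Sound (4): ambient/room sound belonging to the story's physical space, so diegetic.
(5) is non-diegetic: score with no on-screen or off-screen source; it exists for the audience alone.
Meta-diegetic: (1) — that's 1.

1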